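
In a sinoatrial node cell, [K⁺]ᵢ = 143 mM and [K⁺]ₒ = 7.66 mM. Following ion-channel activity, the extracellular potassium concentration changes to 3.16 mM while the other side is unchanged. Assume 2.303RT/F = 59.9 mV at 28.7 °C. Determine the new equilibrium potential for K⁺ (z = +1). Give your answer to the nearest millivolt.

-99 mV

After the shift: [K⁺]_out = 3.16, [K⁺]_in = 143 mM.
E_new = (59.9/1)·log₁₀(3.16/143) = 59.90 · (-1.6556) = -99.17 mV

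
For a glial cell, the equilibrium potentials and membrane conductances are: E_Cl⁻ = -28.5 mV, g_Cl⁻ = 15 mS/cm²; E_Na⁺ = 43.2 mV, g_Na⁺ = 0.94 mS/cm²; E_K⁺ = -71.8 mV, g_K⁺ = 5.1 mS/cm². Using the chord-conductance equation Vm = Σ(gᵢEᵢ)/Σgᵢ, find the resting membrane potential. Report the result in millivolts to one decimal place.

-35.8 mV

Σ gᵢEᵢ = 15·(-28.5) + 0.94·(43.2) + 5.1·(-71.8) = -753.07
Σ gᵢ = 15 + 0.94 + 5.1 = 21.04
Vm = -753.07 / 21.04 = -35.79 mV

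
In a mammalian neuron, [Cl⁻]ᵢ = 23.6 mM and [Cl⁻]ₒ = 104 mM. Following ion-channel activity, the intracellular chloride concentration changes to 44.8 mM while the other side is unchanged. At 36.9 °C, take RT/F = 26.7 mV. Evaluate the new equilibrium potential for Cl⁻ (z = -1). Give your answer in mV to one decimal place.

After the shift: [Cl⁻]_out = 104, [Cl⁻]_in = 44.8 mM.
E_new = (26.7/-1)·ln(104/44.8) = -26.70 · (0.8422) = -22.49 mV

-22.5 mV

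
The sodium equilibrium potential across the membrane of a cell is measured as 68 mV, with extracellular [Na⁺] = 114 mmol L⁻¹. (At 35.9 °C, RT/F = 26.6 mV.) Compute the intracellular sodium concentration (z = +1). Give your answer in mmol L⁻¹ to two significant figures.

Nernst: E = (26.6/1) · ln([out]/[in]), so ln([out]/[in]) = 68.0 × 1 / 26.6 = 2.5564.
[out]/[in] = e^(2.5564) = 12.89.
[in] = 114 / 12.89 = 8.845 mmol L⁻¹.

8.8 mmol L⁻¹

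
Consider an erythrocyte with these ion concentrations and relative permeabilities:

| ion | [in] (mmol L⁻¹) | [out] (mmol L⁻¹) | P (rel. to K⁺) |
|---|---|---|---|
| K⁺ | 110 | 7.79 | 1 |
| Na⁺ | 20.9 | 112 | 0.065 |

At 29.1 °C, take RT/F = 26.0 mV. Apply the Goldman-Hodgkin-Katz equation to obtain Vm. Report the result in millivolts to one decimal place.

-52.0 mV

Vm = 26.0 · ln[(Σ P·[cation]ₒ + Σ P·[anion]ᵢ) / (Σ P·[cation]ᵢ + Σ P·[anion]ₒ)]
Numerator = 1×7.79 + 0.065×112 = 15.07
Denominator = 1×110 + 0.065×20.9 = 111.4
Vm = 26.0 · ln(0.13533) = 26.0 × (-2.0000) = -52.00 mV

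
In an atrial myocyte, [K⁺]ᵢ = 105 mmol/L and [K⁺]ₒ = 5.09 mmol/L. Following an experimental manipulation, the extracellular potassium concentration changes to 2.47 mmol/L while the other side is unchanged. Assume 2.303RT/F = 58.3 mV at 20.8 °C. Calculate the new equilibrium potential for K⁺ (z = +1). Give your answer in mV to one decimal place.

-94.9 mV

After the shift: [K⁺]_out = 2.47, [K⁺]_in = 105 mmol/L.
E_new = (58.3/1)·log₁₀(2.47/105) = 58.30 · (-1.6285) = -94.94 mV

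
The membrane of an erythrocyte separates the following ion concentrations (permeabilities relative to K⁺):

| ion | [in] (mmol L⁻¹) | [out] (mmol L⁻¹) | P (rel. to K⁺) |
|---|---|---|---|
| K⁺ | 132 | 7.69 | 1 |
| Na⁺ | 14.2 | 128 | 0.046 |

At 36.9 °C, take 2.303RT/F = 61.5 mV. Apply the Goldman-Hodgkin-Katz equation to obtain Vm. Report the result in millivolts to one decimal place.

Vm = 61.5 · log₁₀[(Σ P·[cation]ₒ + Σ P·[anion]ᵢ) / (Σ P·[cation]ᵢ + Σ P·[anion]ₒ)]
Numerator = 1×7.69 + 0.046×128 = 13.58
Denominator = 1×132 + 0.046×14.2 = 132.7
Vm = 61.5 · log₁₀(0.10236) = 61.5 × (-0.9899) = -60.88 mV

-60.9 mV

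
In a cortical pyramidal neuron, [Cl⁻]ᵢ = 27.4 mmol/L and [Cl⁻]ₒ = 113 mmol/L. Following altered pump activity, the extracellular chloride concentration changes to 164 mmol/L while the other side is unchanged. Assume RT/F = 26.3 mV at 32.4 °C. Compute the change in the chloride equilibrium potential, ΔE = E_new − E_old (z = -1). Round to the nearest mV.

-10 mV

E_old = (26.3/-1)·ln(113/27.4) = -37.26 mV
E_new = (26.3/-1)·ln(164/27.4) = -47.06 mV
ΔE = -47.06 − (-37.26) = -9.80 mV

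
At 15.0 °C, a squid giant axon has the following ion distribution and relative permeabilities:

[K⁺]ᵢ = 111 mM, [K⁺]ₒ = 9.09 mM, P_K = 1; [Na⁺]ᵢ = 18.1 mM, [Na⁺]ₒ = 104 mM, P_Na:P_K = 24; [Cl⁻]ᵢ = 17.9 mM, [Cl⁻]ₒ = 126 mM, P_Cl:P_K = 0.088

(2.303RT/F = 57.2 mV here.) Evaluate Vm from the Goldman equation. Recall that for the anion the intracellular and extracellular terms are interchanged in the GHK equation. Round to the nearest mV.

Vm = 57.2 · log₁₀[(Σ P·[cation]ₒ + Σ P·[anion]ᵢ) / (Σ P·[cation]ᵢ + Σ P·[anion]ₒ)]
Numerator = 1×9.09 + 24×104 + 0.088×17.9 = 2507
Denominator = 1×111 + 24×18.1 + 0.088×126 = 556.5
Vm = 57.2 · log₁₀(4.5044) = 57.2 × (0.6536) = 37.39 mV

37 mV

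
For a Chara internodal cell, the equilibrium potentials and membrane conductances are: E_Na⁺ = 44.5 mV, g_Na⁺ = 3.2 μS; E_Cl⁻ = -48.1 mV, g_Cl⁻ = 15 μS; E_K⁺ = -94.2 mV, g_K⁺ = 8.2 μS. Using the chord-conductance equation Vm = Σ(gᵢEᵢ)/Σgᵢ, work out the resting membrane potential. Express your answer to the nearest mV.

-51 mV

Σ gᵢEᵢ = 3.2·(44.5) + 15·(-48.1) + 8.2·(-94.2) = -1351.54
Σ gᵢ = 3.2 + 15 + 8.2 = 26.4
Vm = -1351.54 / 26.4 = -51.19 mV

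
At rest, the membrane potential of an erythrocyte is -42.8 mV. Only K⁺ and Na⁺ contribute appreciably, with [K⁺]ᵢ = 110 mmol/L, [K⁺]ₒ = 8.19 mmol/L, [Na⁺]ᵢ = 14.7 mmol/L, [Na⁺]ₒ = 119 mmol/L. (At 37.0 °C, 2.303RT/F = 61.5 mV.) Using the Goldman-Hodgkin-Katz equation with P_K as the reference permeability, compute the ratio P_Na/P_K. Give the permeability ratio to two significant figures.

Let α = P_Na/P_K. GHK: Vm = 61.5·log₁₀[(Kₒ + α·Naₒ)/(Kᵢ + α·Naᵢ)].
10^(Vm/61.5) = 10^(-42.8/61.5) = 0.2014
So 0.2014·(Kᵢ + α·Naᵢ) = Kₒ + α·Naₒ → α = (0.2014·110.0 − 8.19) / (119.0 − 0.2014·14.7)
α = (22.15 − 8.19) / (119.0 − 2.961) = 13.96/116 = 0.1203

0.12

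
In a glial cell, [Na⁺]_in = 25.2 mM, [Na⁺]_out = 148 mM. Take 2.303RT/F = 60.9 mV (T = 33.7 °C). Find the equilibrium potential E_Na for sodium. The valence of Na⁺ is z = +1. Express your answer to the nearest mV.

E = (60.9/z) · log₁₀([Na⁺]_out/[Na⁺]_in) with z = +1.
= (60.9/1) · log₁₀(148/25.2) = 60.90 · log₁₀(5.873)
= 60.90 · (0.7689) = 46.82 mV

47 mV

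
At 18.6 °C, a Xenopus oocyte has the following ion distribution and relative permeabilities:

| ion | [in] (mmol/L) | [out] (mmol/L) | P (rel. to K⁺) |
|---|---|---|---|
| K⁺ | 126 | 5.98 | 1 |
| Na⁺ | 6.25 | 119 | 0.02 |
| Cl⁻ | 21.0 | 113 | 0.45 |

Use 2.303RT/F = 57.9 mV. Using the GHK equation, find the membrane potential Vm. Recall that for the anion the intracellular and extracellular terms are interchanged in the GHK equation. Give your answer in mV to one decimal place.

-57.7 mV

Vm = 57.9 · log₁₀[(Σ P·[cation]ₒ + Σ P·[anion]ᵢ) / (Σ P·[cation]ᵢ + Σ P·[anion]ₒ)]
Numerator = 1×5.98 + 0.02×119 + 0.45×21.0 = 17.81
Denominator = 1×126 + 0.02×6.25 + 0.45×113 = 177
Vm = 57.9 · log₁₀(0.10064) = 57.9 × (-0.9972) = -57.74 mV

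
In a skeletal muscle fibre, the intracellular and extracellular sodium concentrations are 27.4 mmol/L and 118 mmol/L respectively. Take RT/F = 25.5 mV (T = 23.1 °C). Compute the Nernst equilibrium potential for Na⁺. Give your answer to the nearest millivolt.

37 mV

E = (25.5/z) · ln([Na⁺]_out/[Na⁺]_in) with z = +1.
= (25.5/1) · ln(118/27.4) = 25.50 · ln(4.307)
= 25.50 · (1.4601) = 37.23 mV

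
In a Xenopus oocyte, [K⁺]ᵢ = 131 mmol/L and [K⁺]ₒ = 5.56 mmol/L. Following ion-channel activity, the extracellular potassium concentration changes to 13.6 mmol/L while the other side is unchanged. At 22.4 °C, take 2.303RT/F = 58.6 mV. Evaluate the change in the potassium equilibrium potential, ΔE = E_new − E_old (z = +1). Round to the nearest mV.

E_old = (58.6/1)·log₁₀(5.56/131) = -80.41 mV
E_new = (58.6/1)·log₁₀(13.6/131) = -57.65 mV
ΔE = -57.65 − (-80.41) = 22.76 mV

23 mV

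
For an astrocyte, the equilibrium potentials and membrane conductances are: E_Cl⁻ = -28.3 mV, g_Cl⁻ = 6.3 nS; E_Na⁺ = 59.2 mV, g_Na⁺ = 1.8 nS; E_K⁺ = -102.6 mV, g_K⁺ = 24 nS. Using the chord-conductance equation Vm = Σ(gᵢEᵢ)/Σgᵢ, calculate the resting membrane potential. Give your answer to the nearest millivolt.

-79 mV

Σ gᵢEᵢ = 6.3·(-28.3) + 1.8·(59.2) + 24·(-102.6) = -2534.13
Σ gᵢ = 6.3 + 1.8 + 24 = 32.1
Vm = -2534.13 / 32.1 = -78.94 mV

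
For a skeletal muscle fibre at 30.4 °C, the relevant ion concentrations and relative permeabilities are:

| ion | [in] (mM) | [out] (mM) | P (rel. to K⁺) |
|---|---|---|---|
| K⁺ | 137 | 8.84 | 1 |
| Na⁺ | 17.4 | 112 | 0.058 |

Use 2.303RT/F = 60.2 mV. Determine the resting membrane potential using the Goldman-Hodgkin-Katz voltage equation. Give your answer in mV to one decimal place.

Vm = 60.2 · log₁₀[(Σ P·[cation]ₒ + Σ P·[anion]ᵢ) / (Σ P·[cation]ᵢ + Σ P·[anion]ₒ)]
Numerator = 1×8.84 + 0.058×112 = 15.34
Denominator = 1×137 + 0.058×17.4 = 138
Vm = 60.2 · log₁₀(0.11112) = 60.2 × (-0.9542) = -57.44 mV

-57.4 mV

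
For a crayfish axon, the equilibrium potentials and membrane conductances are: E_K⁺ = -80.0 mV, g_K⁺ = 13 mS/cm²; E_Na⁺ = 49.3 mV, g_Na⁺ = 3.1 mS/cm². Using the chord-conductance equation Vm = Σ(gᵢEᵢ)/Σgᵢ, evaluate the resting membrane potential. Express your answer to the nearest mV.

Σ gᵢEᵢ = 13·(-80.0) + 3.1·(49.3) = -887.17
Σ gᵢ = 13 + 3.1 = 16.1
Vm = -887.17 / 16.1 = -55.10 mV

-55 mV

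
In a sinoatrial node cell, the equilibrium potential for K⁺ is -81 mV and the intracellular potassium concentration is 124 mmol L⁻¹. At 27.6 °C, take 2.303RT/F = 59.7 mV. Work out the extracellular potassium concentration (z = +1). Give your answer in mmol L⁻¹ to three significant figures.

Nernst: E = (59.7/1) · log₁₀([out]/[in]), so log₁₀([out]/[in]) = -81.0 × 1 / 59.7 = -1.3568.
[out]/[in] = 10^(-1.3568) = 0.04398.
[out] = 0.04398 × 124 = 5.453 mmol L⁻¹.

5.45 mmol L⁻¹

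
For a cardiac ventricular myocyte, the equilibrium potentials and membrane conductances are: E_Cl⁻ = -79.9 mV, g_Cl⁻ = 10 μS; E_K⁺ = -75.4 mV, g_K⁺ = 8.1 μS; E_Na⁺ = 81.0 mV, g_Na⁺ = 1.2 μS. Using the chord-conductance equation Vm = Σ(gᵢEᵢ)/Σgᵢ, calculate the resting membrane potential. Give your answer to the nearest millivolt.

-68 mV

Σ gᵢEᵢ = 10·(-79.9) + 8.1·(-75.4) + 1.2·(81.0) = -1312.54
Σ gᵢ = 10 + 8.1 + 1.2 = 19.3
Vm = -1312.54 / 19.3 = -68.01 mV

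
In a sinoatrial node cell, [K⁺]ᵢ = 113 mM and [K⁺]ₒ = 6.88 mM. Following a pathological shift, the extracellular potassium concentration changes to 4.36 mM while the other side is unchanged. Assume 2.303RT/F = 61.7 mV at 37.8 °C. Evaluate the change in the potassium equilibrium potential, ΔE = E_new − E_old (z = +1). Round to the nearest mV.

-12 mV

E_old = (61.7/1)·log₁₀(6.88/113) = -75.00 mV
E_new = (61.7/1)·log₁₀(4.36/113) = -87.22 mV
ΔE = -87.22 − (-75.00) = -12.22 mV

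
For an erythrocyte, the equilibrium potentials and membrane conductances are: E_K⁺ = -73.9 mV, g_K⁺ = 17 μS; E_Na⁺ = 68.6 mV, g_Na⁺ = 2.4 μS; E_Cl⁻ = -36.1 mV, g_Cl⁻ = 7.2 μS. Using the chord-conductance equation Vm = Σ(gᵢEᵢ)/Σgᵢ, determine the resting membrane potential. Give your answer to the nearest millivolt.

-51 mV

Σ gᵢEᵢ = 17·(-73.9) + 2.4·(68.6) + 7.2·(-36.1) = -1351.58
Σ gᵢ = 17 + 2.4 + 7.2 = 26.6
Vm = -1351.58 / 26.6 = -50.81 mV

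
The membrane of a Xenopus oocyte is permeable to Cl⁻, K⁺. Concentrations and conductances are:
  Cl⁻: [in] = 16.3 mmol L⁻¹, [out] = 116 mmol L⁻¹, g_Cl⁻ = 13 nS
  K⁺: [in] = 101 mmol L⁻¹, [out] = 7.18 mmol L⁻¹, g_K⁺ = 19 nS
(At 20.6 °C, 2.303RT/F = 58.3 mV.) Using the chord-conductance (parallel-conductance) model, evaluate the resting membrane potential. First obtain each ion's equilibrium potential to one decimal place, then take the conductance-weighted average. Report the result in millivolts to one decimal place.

-59.9 mV

E_Cl⁻ = (58.3/-1)·log₁₀(116/16.3) = -49.7 mV
E_K⁺ = (58.3/1)·log₁₀(7.18/101) = -66.9 mV
Vm = (Σ gᵢEᵢ)/(Σ gᵢ) = (13·-49.7 + 19·-66.9) / (13 + 19)
= -1917.20 / 32 = -59.91 mV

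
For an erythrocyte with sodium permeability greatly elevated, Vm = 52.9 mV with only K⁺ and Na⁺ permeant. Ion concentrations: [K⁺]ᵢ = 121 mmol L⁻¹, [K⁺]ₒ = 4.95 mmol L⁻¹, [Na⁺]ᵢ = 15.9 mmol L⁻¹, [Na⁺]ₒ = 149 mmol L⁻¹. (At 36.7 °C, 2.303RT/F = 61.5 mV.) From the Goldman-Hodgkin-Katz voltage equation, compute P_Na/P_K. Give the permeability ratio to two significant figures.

26

Let α = P_Na/P_K. GHK: Vm = 61.5·log₁₀[(Kₒ + α·Naₒ)/(Kᵢ + α·Naᵢ)].
10^(Vm/61.5) = 10^(52.9/61.5) = 7.2471
So 7.2471·(Kᵢ + α·Naᵢ) = Kₒ + α·Naₒ → α = (7.2471·121.0 − 4.95) / (149.0 − 7.2471·15.9)
α = (876.9 − 4.95) / (149.0 − 115.2) = 871.9/33.77 = 25.82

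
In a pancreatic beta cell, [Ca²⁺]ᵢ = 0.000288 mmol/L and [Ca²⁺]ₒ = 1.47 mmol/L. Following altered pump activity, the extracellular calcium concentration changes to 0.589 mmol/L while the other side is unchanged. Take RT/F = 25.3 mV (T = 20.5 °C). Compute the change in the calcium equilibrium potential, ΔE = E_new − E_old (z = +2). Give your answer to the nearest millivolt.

-12 mV

E_old = (25.3/2)·ln(1.47/0.000288) = 108.00 mV
E_new = (25.3/2)·ln(0.589/0.000288) = 96.43 mV
ΔE = 96.43 − (108.00) = -11.57 mV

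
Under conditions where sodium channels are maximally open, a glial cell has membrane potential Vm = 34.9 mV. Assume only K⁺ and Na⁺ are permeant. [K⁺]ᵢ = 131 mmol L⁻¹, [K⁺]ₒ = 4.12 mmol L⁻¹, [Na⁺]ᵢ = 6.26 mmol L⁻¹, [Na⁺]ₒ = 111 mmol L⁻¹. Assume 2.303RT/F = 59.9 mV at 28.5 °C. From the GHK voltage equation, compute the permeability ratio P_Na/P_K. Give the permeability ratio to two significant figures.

5.7

Let α = P_Na/P_K. GHK: Vm = 59.9·log₁₀[(Kₒ + α·Naₒ)/(Kᵢ + α·Naᵢ)].
10^(Vm/59.9) = 10^(34.9/59.9) = 3.8251
So 3.8251·(Kᵢ + α·Naᵢ) = Kₒ + α·Naₒ → α = (3.8251·131.0 − 4.12) / (111.0 − 3.8251·6.26)
α = (501.1 − 4.12) / (111.0 − 23.94) = 497/87.06 = 5.709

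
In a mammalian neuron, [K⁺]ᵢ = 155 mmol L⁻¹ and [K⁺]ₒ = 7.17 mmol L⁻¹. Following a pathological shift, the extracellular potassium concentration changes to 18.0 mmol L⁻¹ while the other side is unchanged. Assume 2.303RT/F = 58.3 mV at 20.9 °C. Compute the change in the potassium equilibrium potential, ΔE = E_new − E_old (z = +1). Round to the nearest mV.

E_old = (58.3/1)·log₁₀(7.17/155) = -77.82 mV
E_new = (58.3/1)·log₁₀(18.0/155) = -54.51 mV
ΔE = -54.51 − (-77.82) = 23.31 mV

23 mV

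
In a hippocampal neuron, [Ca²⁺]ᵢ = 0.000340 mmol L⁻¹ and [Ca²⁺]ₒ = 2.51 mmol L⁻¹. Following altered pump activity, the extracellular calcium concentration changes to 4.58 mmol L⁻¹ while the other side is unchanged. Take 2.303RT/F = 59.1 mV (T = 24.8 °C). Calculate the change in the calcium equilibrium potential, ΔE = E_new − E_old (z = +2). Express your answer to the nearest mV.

8 mV

E_old = (59.1/2)·log₁₀(2.51/0.000340) = 114.31 mV
E_new = (59.1/2)·log₁₀(4.58/0.000340) = 122.02 mV
ΔE = 122.02 − (114.31) = 7.72 mV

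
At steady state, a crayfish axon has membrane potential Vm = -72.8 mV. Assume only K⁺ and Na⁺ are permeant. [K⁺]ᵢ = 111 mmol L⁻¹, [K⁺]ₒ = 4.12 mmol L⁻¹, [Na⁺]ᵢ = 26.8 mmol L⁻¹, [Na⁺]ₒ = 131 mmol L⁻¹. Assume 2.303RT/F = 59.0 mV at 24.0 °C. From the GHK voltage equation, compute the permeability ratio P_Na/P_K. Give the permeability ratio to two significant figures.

Let α = P_Na/P_K. GHK: Vm = 59.0·log₁₀[(Kₒ + α·Naₒ)/(Kᵢ + α·Naᵢ)].
10^(Vm/59.0) = 10^(-72.8/59.0) = 0.058358
So 0.058358·(Kᵢ + α·Naᵢ) = Kₒ + α·Naₒ → α = (0.058358·111.0 − 4.12) / (131.0 − 0.058358·26.8)
α = (6.478 − 4.12) / (131.0 − 1.564) = 2.358/129.4 = 0.01822

0.018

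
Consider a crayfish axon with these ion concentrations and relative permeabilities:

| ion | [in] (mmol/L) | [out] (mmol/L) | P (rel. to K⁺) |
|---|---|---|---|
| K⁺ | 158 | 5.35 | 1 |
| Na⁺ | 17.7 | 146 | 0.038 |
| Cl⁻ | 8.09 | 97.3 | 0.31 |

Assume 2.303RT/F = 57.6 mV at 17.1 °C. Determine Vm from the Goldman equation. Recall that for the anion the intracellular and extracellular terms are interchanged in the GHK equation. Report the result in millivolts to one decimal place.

-66.2 mV

Vm = 57.6 · log₁₀[(Σ P·[cation]ₒ + Σ P·[anion]ᵢ) / (Σ P·[cation]ᵢ + Σ P·[anion]ₒ)]
Numerator = 1×5.35 + 0.038×146 + 0.31×8.09 = 13.41
Denominator = 1×158 + 0.038×17.7 + 0.31×97.3 = 188.8
Vm = 57.6 · log₁₀(0.070992) = 57.6 × (-1.1488) = -66.17 mV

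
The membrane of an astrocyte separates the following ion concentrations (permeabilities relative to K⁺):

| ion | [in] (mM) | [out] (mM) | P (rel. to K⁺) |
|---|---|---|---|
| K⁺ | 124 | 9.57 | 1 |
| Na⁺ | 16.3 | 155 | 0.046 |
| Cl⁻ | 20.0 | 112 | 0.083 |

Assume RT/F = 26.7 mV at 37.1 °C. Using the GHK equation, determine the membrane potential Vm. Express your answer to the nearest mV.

Vm = 26.7 · ln[(Σ P·[cation]ₒ + Σ P·[anion]ᵢ) / (Σ P·[cation]ᵢ + Σ P·[anion]ₒ)]
Numerator = 1×9.57 + 0.046×155 + 0.083×20.0 = 18.36
Denominator = 1×124 + 0.046×16.3 + 0.083×112 = 134
Vm = 26.7 · ln(0.13697) = 26.7 × (-1.9880) = -53.08 mV

-53 mV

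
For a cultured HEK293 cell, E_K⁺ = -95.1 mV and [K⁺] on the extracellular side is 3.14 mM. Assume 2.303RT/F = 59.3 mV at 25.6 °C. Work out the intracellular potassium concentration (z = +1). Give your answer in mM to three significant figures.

Nernst: E = (59.3/1) · log₁₀([out]/[in]), so log₁₀([out]/[in]) = -95.1 × 1 / 59.3 = -1.6037.
[out]/[in] = 10^(-1.6037) = 0.02491.
[in] = 3.14 / 0.02491 = 126.1 mM.

126 mM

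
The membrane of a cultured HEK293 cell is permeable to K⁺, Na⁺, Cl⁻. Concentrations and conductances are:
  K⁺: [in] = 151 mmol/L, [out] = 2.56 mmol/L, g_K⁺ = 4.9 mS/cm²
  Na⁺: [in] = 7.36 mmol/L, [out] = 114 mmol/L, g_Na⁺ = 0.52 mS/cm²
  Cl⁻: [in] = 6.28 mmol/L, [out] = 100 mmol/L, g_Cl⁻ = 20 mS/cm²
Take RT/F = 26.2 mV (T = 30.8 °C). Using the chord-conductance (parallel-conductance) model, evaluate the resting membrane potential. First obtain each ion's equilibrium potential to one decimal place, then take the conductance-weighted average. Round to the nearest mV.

-76 mV

E_K⁺ = (26.2/1)·ln(2.56/151) = -106.8 mV
E_Na⁺ = (26.2/1)·ln(114/7.36) = 71.8 mV
E_Cl⁻ = (26.2/-1)·ln(100/6.28) = -72.5 mV
Vm = (Σ gᵢEᵢ)/(Σ gᵢ) = (4.9·-106.8 + 0.52·71.8 + 20·-72.5) / (4.9 + 0.52 + 20)
= -1935.98 / 25.42 = -76.16 mV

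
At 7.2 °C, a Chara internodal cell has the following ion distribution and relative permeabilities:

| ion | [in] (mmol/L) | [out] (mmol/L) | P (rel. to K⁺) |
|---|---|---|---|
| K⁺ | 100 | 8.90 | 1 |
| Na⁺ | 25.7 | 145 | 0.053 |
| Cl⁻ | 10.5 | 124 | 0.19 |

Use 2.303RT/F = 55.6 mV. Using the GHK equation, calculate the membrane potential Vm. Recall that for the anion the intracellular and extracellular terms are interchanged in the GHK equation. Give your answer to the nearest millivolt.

Vm = 55.6 · log₁₀[(Σ P·[cation]ₒ + Σ P·[anion]ᵢ) / (Σ P·[cation]ᵢ + Σ P·[anion]ₒ)]
Numerator = 1×8.90 + 0.053×145 + 0.19×10.5 = 18.58
Denominator = 1×100 + 0.053×25.7 + 0.19×124 = 124.9
Vm = 55.6 · log₁₀(0.14873) = 55.6 × (-0.8276) = -46.01 mV

-46 mV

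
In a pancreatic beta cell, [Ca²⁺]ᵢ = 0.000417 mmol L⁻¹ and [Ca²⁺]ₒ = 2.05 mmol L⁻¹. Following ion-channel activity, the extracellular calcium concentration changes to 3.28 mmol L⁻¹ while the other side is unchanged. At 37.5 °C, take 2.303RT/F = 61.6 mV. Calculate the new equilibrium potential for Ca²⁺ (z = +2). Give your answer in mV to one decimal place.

120.0 mV

After the shift: [Ca²⁺]_out = 3.28, [Ca²⁺]_in = 0.000417 mmol L⁻¹.
E_new = (61.6/2)·log₁₀(3.28/0.000417) = 30.80 · (3.8957) = 119.99 mV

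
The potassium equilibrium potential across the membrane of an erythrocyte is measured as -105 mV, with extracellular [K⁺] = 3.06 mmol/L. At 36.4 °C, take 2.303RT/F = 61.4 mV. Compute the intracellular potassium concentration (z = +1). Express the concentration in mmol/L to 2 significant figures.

Nernst: E = (61.4/1) · log₁₀([out]/[in]), so log₁₀([out]/[in]) = -105.0 × 1 / 61.4 = -1.7101.
[out]/[in] = 10^(-1.7101) = 0.01949.
[in] = 3.06 / 0.01949 = 157 mmol/L.

160 mmol/L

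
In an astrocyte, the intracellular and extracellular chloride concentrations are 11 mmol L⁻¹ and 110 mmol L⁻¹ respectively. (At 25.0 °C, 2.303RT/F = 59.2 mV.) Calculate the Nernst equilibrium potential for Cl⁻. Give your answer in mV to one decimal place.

E = (59.2/z) · log₁₀([Cl⁻]_out/[Cl⁻]_in) with z = -1.
For an anion, dividing by z = -1 reverses the sign.
= (59.2/-1) · log₁₀(110/11) = -59.20 · log₁₀(10)
= -59.20 · (1.0000) = -59.20 mV

-59.2 mV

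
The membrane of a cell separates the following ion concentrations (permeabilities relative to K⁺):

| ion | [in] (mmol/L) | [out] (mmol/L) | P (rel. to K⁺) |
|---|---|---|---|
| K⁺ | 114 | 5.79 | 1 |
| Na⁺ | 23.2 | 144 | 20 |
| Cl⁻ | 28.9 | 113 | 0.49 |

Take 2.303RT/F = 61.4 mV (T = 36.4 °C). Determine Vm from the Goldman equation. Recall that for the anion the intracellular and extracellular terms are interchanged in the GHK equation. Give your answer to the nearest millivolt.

41 mV

Vm = 61.4 · log₁₀[(Σ P·[cation]ₒ + Σ P·[anion]ᵢ) / (Σ P·[cation]ᵢ + Σ P·[anion]ₒ)]
Numerator = 1×5.79 + 20×144 + 0.49×28.9 = 2900
Denominator = 1×114 + 20×23.2 + 0.49×113 = 633.4
Vm = 61.4 · log₁₀(4.5786) = 61.4 × (0.6607) = 40.57 mV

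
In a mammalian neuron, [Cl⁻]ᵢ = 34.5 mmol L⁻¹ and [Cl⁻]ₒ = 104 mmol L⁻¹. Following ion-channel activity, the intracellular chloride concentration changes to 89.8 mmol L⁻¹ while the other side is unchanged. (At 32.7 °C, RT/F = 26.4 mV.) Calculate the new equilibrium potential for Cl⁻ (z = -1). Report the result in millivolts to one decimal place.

-3.9 mV

After the shift: [Cl⁻]_out = 104, [Cl⁻]_in = 89.8 mmol L⁻¹.
E_new = (26.4/-1)·ln(104/89.8) = -26.40 · (0.1468) = -3.88 mV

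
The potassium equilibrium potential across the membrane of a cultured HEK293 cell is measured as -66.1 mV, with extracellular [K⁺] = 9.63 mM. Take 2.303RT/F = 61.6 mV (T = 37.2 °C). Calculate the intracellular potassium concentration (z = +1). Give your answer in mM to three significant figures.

114 mM

Nernst: E = (61.6/1) · log₁₀([out]/[in]), so log₁₀([out]/[in]) = -66.1 × 1 / 61.6 = -1.0731.
[out]/[in] = 10^(-1.0731) = 0.08452.
[in] = 9.63 / 0.08452 = 113.9 mM.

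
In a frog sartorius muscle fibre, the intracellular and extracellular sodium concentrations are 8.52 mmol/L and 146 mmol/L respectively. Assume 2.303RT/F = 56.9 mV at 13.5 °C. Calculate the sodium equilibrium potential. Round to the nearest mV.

E = (56.9/z) · log₁₀([Na⁺]_out/[Na⁺]_in) with z = +1.
= (56.9/1) · log₁₀(146/8.52) = 56.90 · log₁₀(17.14)
= 56.90 · (1.2339) = 70.21 mV

70 mV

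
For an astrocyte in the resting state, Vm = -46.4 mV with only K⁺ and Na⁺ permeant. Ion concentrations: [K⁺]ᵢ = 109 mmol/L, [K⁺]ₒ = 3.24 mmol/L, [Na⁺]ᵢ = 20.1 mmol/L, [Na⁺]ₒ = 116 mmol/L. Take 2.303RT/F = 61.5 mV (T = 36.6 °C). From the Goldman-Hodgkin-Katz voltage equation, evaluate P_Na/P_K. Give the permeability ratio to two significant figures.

0.14

Let α = P_Na/P_K. GHK: Vm = 61.5·log₁₀[(Kₒ + α·Naₒ)/(Kᵢ + α·Naᵢ)].
10^(Vm/61.5) = 10^(-46.4/61.5) = 0.17601
So 0.17601·(Kᵢ + α·Naᵢ) = Kₒ + α·Naₒ → α = (0.17601·109.0 − 3.24) / (116.0 − 0.17601·20.1)
α = (19.18 − 3.24) / (116.0 − 3.538) = 15.94/112.5 = 0.1418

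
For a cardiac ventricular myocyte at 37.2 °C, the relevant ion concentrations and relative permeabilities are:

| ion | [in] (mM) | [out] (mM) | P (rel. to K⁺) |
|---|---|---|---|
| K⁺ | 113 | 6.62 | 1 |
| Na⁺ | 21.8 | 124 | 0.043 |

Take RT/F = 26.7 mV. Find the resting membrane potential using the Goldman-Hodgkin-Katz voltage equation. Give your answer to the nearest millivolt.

Vm = 26.7 · ln[(Σ P·[cation]ₒ + Σ P·[anion]ᵢ) / (Σ P·[cation]ᵢ + Σ P·[anion]ₒ)]
Numerator = 1×6.62 + 0.043×124 = 11.95
Denominator = 1×113 + 0.043×21.8 = 113.9
Vm = 26.7 · ln(0.1049) = 26.7 × (-2.2548) = -60.20 mV

-60 mV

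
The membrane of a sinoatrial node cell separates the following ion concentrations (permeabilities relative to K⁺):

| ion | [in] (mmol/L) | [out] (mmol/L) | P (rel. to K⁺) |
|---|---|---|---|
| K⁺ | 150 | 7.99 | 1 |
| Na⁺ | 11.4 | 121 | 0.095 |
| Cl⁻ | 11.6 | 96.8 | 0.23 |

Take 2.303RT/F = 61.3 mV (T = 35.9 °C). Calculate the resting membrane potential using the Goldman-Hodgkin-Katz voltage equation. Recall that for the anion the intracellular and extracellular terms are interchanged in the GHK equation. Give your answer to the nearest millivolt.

-55 mV

Vm = 61.3 · log₁₀[(Σ P·[cation]ₒ + Σ P·[anion]ᵢ) / (Σ P·[cation]ᵢ + Σ P·[anion]ₒ)]
Numerator = 1×7.99 + 0.095×121 + 0.23×11.6 = 22.15
Denominator = 1×150 + 0.095×11.4 + 0.23×96.8 = 173.3
Vm = 61.3 · log₁₀(0.1278) = 61.3 × (-0.8935) = -54.77 mV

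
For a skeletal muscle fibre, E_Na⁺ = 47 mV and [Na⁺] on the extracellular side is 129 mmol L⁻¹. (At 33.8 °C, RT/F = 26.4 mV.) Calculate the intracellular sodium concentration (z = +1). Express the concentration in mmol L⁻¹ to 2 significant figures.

Nernst: E = (26.4/1) · ln([out]/[in]), so ln([out]/[in]) = 47.0 × 1 / 26.4 = 1.7803.
[out]/[in] = e^(1.7803) = 5.932.
[in] = 129 / 5.932 = 21.75 mmol L⁻¹.

22 mmol L⁻¹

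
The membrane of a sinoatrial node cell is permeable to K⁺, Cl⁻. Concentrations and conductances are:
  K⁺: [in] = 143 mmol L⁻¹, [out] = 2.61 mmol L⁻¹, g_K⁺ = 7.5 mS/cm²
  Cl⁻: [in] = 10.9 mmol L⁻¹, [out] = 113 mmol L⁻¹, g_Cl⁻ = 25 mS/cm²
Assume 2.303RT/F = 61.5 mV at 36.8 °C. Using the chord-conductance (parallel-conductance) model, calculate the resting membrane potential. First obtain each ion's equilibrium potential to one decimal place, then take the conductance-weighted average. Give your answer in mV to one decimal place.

E_K⁺ = (61.5/1)·log₁₀(2.61/143) = -106.9 mV
E_Cl⁻ = (61.5/-1)·log₁₀(113/10.9) = -62.5 mV
Vm = (Σ gᵢEᵢ)/(Σ gᵢ) = (7.5·-106.9 + 25·-62.5) / (7.5 + 25)
= -2364.25 / 32.5 = -72.75 mV

-72.7 mV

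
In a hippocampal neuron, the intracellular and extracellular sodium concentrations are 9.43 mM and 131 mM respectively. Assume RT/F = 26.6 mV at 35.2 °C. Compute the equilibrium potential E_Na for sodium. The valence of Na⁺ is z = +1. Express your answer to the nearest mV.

E = (26.6/z) · ln([Na⁺]_out/[Na⁺]_in) with z = +1.
= (26.6/1) · ln(131/9.43) = 26.60 · ln(13.89)
= 26.60 · (2.6313) = 69.99 mV

70 mV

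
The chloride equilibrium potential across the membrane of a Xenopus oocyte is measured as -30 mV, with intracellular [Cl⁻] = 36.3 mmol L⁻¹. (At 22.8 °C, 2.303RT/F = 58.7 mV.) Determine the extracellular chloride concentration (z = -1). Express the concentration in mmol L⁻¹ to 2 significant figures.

Nernst: E = (58.7/-1) · log₁₀([out]/[in]), so log₁₀([out]/[in]) = -30.0 × -1 / 58.7 = 0.5111.
[out]/[in] = 10^(0.5111) = 3.244.
[out] = 3.244 × 36.3 = 117.8 mmol L⁻¹.

120 mmol L⁻¹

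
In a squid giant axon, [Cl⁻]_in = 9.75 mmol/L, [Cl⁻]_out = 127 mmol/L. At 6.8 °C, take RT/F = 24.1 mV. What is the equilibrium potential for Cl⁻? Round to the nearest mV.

E = (24.1/z) · ln([Cl⁻]_out/[Cl⁻]_in) with z = -1.
For an anion, dividing by z = -1 reverses the sign.
= (24.1/-1) · ln(127/9.75) = -24.10 · ln(13.03)
= -24.10 · (2.5669) = -61.86 mV

-62 mV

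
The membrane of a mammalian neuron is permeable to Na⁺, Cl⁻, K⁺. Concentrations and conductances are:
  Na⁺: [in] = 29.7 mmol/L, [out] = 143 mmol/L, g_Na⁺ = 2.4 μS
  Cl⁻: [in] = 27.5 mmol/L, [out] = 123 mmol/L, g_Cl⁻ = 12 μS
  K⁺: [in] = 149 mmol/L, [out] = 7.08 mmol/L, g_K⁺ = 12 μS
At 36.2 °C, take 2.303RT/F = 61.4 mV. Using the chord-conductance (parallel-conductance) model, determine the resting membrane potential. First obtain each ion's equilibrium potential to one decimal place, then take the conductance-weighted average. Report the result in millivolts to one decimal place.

E_Na⁺ = (61.4/1)·log₁₀(143/29.7) = 41.9 mV
E_Cl⁻ = (61.4/-1)·log₁₀(123/27.5) = -39.9 mV
E_K⁺ = (61.4/1)·log₁₀(7.08/149) = -81.2 mV
Vm = (Σ gᵢEᵢ)/(Σ gᵢ) = (2.4·41.9 + 12·-39.9 + 12·-81.2) / (2.4 + 12 + 12)
= -1352.64 / 26.4 = -51.24 mV

-51.2 mV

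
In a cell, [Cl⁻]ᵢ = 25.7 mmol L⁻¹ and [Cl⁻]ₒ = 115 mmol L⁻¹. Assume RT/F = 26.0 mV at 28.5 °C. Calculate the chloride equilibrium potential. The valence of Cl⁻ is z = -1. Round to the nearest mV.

E = (26.0/z) · ln([Cl⁻]_out/[Cl⁻]_in) with z = -1.
For an anion, dividing by z = -1 reverses the sign.
= (26.0/-1) · ln(115/25.7) = -26.00 · ln(4.475)
= -26.00 · (1.4984) = -38.96 mV

-39 mV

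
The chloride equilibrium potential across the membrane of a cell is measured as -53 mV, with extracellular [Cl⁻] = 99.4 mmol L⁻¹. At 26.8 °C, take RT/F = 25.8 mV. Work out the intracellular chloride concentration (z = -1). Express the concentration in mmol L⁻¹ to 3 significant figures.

Nernst: E = (25.8/-1) · ln([out]/[in]), so ln([out]/[in]) = -53.0 × -1 / 25.8 = 2.0543.
[out]/[in] = e^(2.0543) = 7.801.
[in] = 99.4 / 7.801 = 12.74 mmol L⁻¹.

12.7 mmol L⁻¹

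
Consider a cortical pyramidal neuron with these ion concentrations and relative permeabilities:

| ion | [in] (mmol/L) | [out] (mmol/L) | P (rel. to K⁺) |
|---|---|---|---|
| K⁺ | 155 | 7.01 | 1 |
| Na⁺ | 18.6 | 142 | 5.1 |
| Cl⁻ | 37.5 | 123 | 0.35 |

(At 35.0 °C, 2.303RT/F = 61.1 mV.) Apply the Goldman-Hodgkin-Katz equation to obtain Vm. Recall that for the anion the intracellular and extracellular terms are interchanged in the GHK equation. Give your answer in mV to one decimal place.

Vm = 61.1 · log₁₀[(Σ P·[cation]ₒ + Σ P·[anion]ᵢ) / (Σ P·[cation]ᵢ + Σ P·[anion]ₒ)]
Numerator = 1×7.01 + 5.1×142 + 0.35×37.5 = 744.3
Denominator = 1×155 + 5.1×18.6 + 0.35×123 = 292.9
Vm = 61.1 · log₁₀(2.5412) = 61.1 × (0.4050) = 24.75 mV

24.7 mV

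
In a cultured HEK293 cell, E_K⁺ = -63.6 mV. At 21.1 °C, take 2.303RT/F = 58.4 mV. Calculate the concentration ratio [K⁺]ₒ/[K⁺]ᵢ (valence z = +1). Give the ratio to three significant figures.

0.0815

log₁₀([out]/[in]) = E·z/(58.4) = -63.6 × 1 / 58.4 = -1.0890
[out]/[in] = 10^(-1.0890) = 0.08146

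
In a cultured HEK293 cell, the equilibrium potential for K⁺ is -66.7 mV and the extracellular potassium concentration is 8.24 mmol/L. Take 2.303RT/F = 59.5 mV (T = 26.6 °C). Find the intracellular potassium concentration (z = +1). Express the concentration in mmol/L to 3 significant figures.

Nernst: E = (59.5/1) · log₁₀([out]/[in]), so log₁₀([out]/[in]) = -66.7 × 1 / 59.5 = -1.1210.
[out]/[in] = 10^(-1.1210) = 0.07568.
[in] = 8.24 / 0.07568 = 108.9 mmol/L.

109 mmol/L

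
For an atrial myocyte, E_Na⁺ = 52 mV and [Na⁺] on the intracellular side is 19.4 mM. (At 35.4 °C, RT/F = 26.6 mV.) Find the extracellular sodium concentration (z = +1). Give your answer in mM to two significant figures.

Nernst: E = (26.6/1) · ln([out]/[in]), so ln([out]/[in]) = 52.0 × 1 / 26.6 = 1.9549.
[out]/[in] = e^(1.9549) = 7.063.
[out] = 7.063 × 19.4 = 137 mM.

140 mM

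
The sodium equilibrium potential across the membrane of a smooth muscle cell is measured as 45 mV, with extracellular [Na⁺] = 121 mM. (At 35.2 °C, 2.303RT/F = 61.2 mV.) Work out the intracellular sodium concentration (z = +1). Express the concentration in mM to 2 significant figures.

Nernst: E = (61.2/1) · log₁₀([out]/[in]), so log₁₀([out]/[in]) = 45.0 × 1 / 61.2 = 0.7353.
[out]/[in] = 10^(0.7353) = 5.436.
[in] = 121 / 5.436 = 22.26 mM.

22 mM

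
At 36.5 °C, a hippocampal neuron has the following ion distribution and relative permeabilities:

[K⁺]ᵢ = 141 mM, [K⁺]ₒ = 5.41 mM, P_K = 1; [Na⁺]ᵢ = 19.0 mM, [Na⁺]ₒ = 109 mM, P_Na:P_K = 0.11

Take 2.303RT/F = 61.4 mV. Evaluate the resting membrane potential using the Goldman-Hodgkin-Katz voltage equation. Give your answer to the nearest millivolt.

Vm = 61.4 · log₁₀[(Σ P·[cation]ₒ + Σ P·[anion]ᵢ) / (Σ P·[cation]ᵢ + Σ P·[anion]ₒ)]
Numerator = 1×5.41 + 0.11×109 = 17.4
Denominator = 1×141 + 0.11×19.0 = 143.1
Vm = 61.4 · log₁₀(0.1216) = 61.4 × (-0.9151) = -56.18 mV

-56 mV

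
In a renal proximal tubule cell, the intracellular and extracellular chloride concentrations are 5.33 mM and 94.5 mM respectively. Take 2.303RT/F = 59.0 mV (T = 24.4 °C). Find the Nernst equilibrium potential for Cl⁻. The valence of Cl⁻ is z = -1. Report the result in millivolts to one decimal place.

E = (59.0/z) · log₁₀([Cl⁻]_out/[Cl⁻]_in) with z = -1.
For an anion, dividing by z = -1 reverses the sign.
= (59.0/-1) · log₁₀(94.5/5.33) = -59.00 · log₁₀(17.73)
= -59.00 · (1.2487) = -73.67 mV

-73.7 mV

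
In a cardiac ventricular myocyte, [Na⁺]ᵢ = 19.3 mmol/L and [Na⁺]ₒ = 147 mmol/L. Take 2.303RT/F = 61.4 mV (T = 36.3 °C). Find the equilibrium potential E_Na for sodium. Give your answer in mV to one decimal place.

E = (61.4/z) · log₁₀([Na⁺]_out/[Na⁺]_in) with z = +1.
= (61.4/1) · log₁₀(147/19.3) = 61.40 · log₁₀(7.617)
= 61.40 · (0.8818) = 54.14 mV

54.1 mV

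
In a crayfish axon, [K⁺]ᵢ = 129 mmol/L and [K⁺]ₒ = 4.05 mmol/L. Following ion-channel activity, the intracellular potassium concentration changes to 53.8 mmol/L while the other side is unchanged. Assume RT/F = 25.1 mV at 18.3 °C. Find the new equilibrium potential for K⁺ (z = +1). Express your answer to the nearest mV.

-65 mV

After the shift: [K⁺]_out = 4.05, [K⁺]_in = 53.8 mmol/L.
E_new = (25.1/1)·ln(4.05/53.8) = 25.10 · (-2.5866) = -64.92 mV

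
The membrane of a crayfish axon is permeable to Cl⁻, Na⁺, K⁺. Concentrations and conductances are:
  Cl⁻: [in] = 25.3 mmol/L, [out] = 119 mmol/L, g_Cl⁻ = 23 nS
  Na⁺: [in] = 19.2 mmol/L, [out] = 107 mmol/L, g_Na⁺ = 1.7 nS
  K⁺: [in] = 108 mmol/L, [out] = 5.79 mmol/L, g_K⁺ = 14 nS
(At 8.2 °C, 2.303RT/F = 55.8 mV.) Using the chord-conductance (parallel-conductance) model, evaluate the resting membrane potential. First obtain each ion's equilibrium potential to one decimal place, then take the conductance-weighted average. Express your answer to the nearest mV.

-46 mV

E_Cl⁻ = (55.8/-1)·log₁₀(119/25.3) = -37.5 mV
E_Na⁺ = (55.8/1)·log₁₀(107/19.2) = 41.6 mV
E_K⁺ = (55.8/1)·log₁₀(5.79/108) = -70.9 mV
Vm = (Σ gᵢEᵢ)/(Σ gᵢ) = (23·-37.5 + 1.7·41.6 + 14·-70.9) / (23 + 1.7 + 14)
= -1784.38 / 38.7 = -46.11 mV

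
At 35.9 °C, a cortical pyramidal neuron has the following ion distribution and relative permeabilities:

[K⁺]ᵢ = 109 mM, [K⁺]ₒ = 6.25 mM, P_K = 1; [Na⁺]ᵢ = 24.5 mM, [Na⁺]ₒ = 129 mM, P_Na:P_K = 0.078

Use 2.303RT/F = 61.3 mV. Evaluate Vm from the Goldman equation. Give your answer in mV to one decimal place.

Vm = 61.3 · log₁₀[(Σ P·[cation]ₒ + Σ P·[anion]ᵢ) / (Σ P·[cation]ᵢ + Σ P·[anion]ₒ)]
Numerator = 1×6.25 + 0.078×129 = 16.31
Denominator = 1×109 + 0.078×24.5 = 110.9
Vm = 61.3 · log₁₀(0.14707) = 61.3 × (-0.8325) = -51.03 mV

-51.0 mV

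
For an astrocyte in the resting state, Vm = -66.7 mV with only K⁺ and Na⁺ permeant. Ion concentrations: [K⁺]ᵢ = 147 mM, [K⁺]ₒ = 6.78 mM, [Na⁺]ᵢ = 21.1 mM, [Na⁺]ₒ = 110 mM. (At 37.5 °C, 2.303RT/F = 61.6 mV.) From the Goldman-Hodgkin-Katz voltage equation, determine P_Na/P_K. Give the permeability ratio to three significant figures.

Let α = P_Na/P_K. GHK: Vm = 61.6·log₁₀[(Kₒ + α·Naₒ)/(Kᵢ + α·Naᵢ)].
10^(Vm/61.6) = 10^(-66.7/61.6) = 0.082643
So 0.082643·(Kᵢ + α·Naᵢ) = Kₒ + α·Naₒ → α = (0.082643·147.0 − 6.78) / (110.0 − 0.082643·21.1)
α = (12.15 − 6.78) / (110.0 − 1.744) = 5.369/108.3 = 0.04959

0.0496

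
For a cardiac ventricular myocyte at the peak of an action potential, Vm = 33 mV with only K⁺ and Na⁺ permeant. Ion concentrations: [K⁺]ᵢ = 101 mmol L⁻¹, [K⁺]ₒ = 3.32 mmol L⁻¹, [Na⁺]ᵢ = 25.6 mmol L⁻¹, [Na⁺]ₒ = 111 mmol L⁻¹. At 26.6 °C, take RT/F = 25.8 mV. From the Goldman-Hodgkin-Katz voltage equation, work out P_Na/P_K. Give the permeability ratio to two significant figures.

Let α = P_Na/P_K. GHK: Vm = 25.8·ln[(Kₒ + α·Naₒ)/(Kᵢ + α·Naᵢ)].
e^(Vm/25.8) = e^(33.0/25.8) = 3.5933
So 3.5933·(Kᵢ + α·Naᵢ) = Kₒ + α·Naₒ → α = (3.5933·101.0 − 3.32) / (111.0 − 3.5933·25.6)
α = (362.9 − 3.32) / (111.0 − 91.99) = 359.6/19.01 = 18.91

19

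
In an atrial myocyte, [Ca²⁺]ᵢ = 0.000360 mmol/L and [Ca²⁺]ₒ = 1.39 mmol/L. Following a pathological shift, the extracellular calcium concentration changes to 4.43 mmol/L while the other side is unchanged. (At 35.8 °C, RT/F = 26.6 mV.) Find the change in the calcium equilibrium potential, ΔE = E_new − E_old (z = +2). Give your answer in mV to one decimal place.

E_old = (26.6/2)·ln(1.39/0.000360) = 109.84 mV
E_new = (26.6/2)·ln(4.43/0.000360) = 125.26 mV
ΔE = 125.26 − (109.84) = 15.42 mV

15.4 mV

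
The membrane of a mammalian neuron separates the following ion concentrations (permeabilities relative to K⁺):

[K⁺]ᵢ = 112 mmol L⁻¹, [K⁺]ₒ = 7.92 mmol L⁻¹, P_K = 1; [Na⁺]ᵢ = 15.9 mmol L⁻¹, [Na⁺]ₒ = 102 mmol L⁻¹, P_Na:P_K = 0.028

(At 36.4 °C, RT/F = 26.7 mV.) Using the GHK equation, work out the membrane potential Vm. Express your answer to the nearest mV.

Vm = 26.7 · ln[(Σ P·[cation]ₒ + Σ P·[anion]ᵢ) / (Σ P·[cation]ᵢ + Σ P·[anion]ₒ)]
Numerator = 1×7.92 + 0.028×102 = 10.78
Denominator = 1×112 + 0.028×15.9 = 112.4
Vm = 26.7 · ln(0.095833) = 26.7 × (-2.3451) = -62.62 mV

-63 mV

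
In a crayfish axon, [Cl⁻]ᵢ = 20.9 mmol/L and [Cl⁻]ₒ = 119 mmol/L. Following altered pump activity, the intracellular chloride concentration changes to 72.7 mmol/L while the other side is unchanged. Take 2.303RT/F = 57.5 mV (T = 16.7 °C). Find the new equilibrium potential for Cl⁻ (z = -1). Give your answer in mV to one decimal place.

After the shift: [Cl⁻]_out = 119, [Cl⁻]_in = 72.7 mmol/L.
E_new = (57.5/-1)·log₁₀(119/72.7) = -57.50 · (0.2140) = -12.31 mV

-12.3 mV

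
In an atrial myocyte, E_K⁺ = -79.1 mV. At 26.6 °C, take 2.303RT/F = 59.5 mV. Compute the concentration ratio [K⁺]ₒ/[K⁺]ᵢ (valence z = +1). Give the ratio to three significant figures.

0.0468

log₁₀([out]/[in]) = E·z/(59.5) = -79.1 × 1 / 59.5 = -1.3294
[out]/[in] = 10^(-1.3294) = 0.04684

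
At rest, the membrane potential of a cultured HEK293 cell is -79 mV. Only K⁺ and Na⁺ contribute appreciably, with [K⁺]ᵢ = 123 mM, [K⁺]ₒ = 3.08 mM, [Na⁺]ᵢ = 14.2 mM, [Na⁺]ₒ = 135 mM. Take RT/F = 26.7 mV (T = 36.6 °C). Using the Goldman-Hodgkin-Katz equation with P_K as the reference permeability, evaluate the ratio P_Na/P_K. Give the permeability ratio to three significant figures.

Let α = P_Na/P_K. GHK: Vm = 26.7·ln[(Kₒ + α·Naₒ)/(Kᵢ + α·Naᵢ)].
e^(Vm/26.7) = e^(-79.0/26.7) = 0.051881
So 0.051881·(Kᵢ + α·Naᵢ) = Kₒ + α·Naₒ → α = (0.051881·123.0 − 3.08) / (135.0 − 0.051881·14.2)
α = (6.381 − 3.08) / (135.0 − 0.7367) = 3.301/134.3 = 0.02459

0.0246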